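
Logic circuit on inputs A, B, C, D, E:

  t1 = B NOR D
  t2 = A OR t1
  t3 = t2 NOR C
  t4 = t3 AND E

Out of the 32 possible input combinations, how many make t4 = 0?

t4 = t3 AND E must be 0, so at least one of t3, E is 0.
Enumerating the 32 input combinations, 29 give t4 = 0 and 3 give t4 = 1.

29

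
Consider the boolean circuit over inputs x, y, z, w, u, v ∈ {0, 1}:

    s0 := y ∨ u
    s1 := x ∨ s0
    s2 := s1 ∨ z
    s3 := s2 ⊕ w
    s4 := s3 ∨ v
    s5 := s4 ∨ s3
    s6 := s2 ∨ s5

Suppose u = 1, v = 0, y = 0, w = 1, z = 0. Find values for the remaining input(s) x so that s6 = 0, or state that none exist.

no solution exists

With u = 1, v = 0, y = 0, w = 1, z = 0 fixed, none of the 2 settings of x give s6 = 0.
For example, with x=1:
s0 = y ∨ u = 0 ∨ 1 = 1
s1 = x ∨ s0 = 1 ∨ 1 = 1
s2 = s1 ∨ z = 1 ∨ 0 = 1
s3 = s2 ⊕ w = 1 ⊕ 1 = 0
s4 = s3 ∨ v = 0 ∨ 0 = 0
s5 = s4 ∨ s3 = 0 ∨ 0 = 0
s6 = s2 ∨ s5 = 1 ∨ 0 = 1
giving s6 = 1 ≠ 0.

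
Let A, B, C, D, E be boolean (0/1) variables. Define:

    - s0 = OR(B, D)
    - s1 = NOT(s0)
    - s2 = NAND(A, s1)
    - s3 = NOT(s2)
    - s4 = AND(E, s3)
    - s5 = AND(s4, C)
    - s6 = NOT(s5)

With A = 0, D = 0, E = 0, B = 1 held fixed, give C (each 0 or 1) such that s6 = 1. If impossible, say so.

C=0

Check with A = 0, D = 0, E = 0, B = 1 and C=0:
s0 = OR(B, D) = OR(1, 0) = 1
s1 = NOT(s0) = NOT 1 = 0
s2 = NAND(A, s1) = NAND(0, 0) = 1
s3 = NOT(s2) = NOT 1 = 0
s4 = AND(E, s3) = AND(0, 0) = 0
s5 = AND(s4, C) = AND(0, 0) = 0
s6 = NOT(s5) = NOT 0 = 1
So s6 = 1.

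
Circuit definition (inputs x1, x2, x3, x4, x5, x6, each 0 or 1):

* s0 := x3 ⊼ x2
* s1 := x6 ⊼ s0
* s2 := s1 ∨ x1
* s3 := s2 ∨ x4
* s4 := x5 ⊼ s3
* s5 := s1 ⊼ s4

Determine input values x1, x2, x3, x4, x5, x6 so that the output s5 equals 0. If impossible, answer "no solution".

Check with x1=1, x2=0, x3=0, x4=0, x5=0, x6=0:
s0 = x3 ⊼ x2 = 0 ⊼ 0 = 1
s1 = x6 ⊼ s0 = 0 ⊼ 1 = 1
s2 = s1 ∨ x1 = 1 ∨ 1 = 1
s3 = s2 ∨ x4 = 1 ∨ 0 = 1
s4 = x5 ⊼ s3 = 0 ⊼ 1 = 1
s5 = s1 ⊼ s4 = 1 ⊼ 1 = 0
So s5 = 0 as required.

x1=1, x2=0, x3=0, x4=0, x5=0, x6=0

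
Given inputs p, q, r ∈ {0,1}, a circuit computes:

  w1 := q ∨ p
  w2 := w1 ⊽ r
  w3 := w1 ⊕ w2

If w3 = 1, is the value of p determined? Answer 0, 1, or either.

either

Both values of p occur among assignments with w3 = 1:
  p=0: p=0, q=0, r=0
  p=1: p=1, q=0, r=0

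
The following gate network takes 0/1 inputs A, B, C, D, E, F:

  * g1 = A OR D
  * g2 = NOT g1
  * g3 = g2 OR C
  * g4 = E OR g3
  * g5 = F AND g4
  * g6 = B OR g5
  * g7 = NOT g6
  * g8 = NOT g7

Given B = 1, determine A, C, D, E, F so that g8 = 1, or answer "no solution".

A=1, C=0, D=0, E=1, F=1

Check with B = 1 and A=1, C=0, D=0, E=1, F=1:
g1 = A OR D = 1 OR 0 = 1
g2 = NOT g1 = NOT 1 = 0
g3 = g2 OR C = 0 OR 0 = 0
g4 = E OR g3 = 1 OR 0 = 1
g5 = F AND g4 = 1 AND 1 = 1
g6 = B OR g5 = 1 OR 1 = 1
g7 = NOT g6 = NOT 1 = 0
g8 = NOT g7 = NOT 0 = 1
So g8 = 1.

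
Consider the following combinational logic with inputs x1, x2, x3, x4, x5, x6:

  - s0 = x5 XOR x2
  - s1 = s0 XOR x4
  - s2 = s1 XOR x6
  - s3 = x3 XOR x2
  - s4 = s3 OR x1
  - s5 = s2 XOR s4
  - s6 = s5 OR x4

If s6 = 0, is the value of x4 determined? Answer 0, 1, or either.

0

s6 = s5 OR x4 must be 0, so both s5 = 0 and x4 = 0.
Every assignment with s6 = 0 has x4 = 0; there are 16 such assignment(s).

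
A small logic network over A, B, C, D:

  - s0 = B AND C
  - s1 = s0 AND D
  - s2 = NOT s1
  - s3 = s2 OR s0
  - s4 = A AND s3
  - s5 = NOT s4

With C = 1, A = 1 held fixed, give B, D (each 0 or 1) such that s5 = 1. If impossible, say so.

With C = 1, A = 1 fixed, none of the 4 settings of B, D give s5 = 1.
For example, with B=1, D=0:
s0 = B AND C = 1 AND 1 = 1
s1 = s0 AND D = 1 AND 0 = 0
s2 = NOT s1 = NOT 0 = 1
s3 = s2 OR s0 = 1 OR 1 = 1
s4 = A AND s3 = 1 AND 1 = 1
s5 = NOT s4 = NOT 1 = 0
giving s5 = 0 ≠ 1.

no solution exists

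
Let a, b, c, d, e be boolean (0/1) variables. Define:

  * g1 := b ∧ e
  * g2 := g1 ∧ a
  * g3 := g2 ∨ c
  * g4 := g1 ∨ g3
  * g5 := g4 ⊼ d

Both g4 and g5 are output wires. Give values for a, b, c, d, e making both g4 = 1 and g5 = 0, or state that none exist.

a=1, b=0, c=1, d=1, e=0

Check with a=1, b=0, c=1, d=1, e=0:
g1 = b ∧ e = 0 ∧ 0 = 0
g2 = g1 ∧ a = 0 ∧ 1 = 0
g3 = g2 ∨ c = 0 ∨ 1 = 1
g4 = g1 ∨ g3 = 0 ∨ 1 = 1
g5 = g4 ⊼ d = 1 ⊼ 1 = 0
So g4 = 1 and g5 = 0.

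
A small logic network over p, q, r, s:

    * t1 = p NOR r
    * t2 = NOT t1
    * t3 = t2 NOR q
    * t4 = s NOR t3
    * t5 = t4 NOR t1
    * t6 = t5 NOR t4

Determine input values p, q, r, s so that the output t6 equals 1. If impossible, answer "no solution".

p=0, q=1, r=0, s=1

Check with p=0, q=1, r=0, s=1:
t1 = p NOR r = 0 NOR 0 = 1
t2 = NOT t1 = NOT 1 = 0
t3 = t2 NOR q = 0 NOR 1 = 0
t4 = s NOR t3 = 1 NOR 0 = 0
t5 = t4 NOR t1 = 0 NOR 1 = 0
t6 = t5 NOR t4 = 0 NOR 0 = 1
So t6 = 1 as required.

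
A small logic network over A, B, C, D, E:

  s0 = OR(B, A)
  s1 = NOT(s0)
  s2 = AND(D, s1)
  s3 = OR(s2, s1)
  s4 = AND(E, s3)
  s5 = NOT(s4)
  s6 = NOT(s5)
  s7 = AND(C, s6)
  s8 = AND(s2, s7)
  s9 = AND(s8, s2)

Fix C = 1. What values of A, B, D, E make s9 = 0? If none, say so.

A=1, B=1, D=0, E=1

s9 = AND(s8, s2) must be 0, so at least one of s8, s2 is 0.
Check with C = 1 and A=1, B=1, D=0, E=1:
s0 = OR(B, A) = OR(1, 1) = 1
s1 = NOT(s0) = NOT 1 = 0
s2 = AND(D, s1) = AND(0, 0) = 0
s3 = OR(s2, s1) = OR(0, 0) = 0
s4 = AND(E, s3) = AND(1, 0) = 0
s5 = NOT(s4) = NOT 0 = 1
s6 = NOT(s5) = NOT 1 = 0
s7 = AND(C, s6) = AND(1, 0) = 0
s8 = AND(s2, s7) = AND(0, 0) = 0
s9 = AND(s8, s2) = AND(0, 0) = 0
So s9 = 0.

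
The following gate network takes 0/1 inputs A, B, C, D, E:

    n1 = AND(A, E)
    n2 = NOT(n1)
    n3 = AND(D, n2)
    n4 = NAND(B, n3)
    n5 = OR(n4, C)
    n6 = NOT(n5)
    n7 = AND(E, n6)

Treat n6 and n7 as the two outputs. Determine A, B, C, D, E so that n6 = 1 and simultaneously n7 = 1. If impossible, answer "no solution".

Check with A=0, B=1, C=0, D=1, E=1:
n1 = AND(A, E) = AND(0, 1) = 0
n2 = NOT(n1) = NOT 0 = 1
n3 = AND(D, n2) = AND(1, 1) = 1
n4 = NAND(B, n3) = NAND(1, 1) = 0
n5 = OR(n4, C) = OR(0, 0) = 0
n6 = NOT(n5) = NOT 0 = 1
n7 = AND(E, n6) = AND(1, 1) = 1
So n6 = 1 and n7 = 1.

A=0, B=1, C=0, D=1, E=1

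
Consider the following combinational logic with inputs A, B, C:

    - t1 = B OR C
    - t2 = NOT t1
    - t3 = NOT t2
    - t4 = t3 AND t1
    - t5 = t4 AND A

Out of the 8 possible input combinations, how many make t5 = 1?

t5 = t4 AND A must be 1, so both t4 = 1 and A = 1.
Satisfying assignments:
  A=1, B=0, C=1
  A=1, B=1, C=0
  A=1, B=1, C=1

3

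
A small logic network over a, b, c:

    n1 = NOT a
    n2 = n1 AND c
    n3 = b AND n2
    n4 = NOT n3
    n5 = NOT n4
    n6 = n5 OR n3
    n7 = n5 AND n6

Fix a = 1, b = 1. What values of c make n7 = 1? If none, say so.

With a = 1, b = 1 fixed, none of the 2 settings of c give n7 = 1.
For example, with c=0:
n1 = NOT a = NOT 1 = 0
n2 = n1 AND c = 0 AND 0 = 0
n3 = b AND n2 = 1 AND 0 = 0
n4 = NOT n3 = NOT 0 = 1
n5 = NOT n4 = NOT 1 = 0
n6 = n5 OR n3 = 0 OR 0 = 0
n7 = n5 AND n6 = 0 AND 0 = 0
giving n7 = 0 ≠ 1.

no solution exists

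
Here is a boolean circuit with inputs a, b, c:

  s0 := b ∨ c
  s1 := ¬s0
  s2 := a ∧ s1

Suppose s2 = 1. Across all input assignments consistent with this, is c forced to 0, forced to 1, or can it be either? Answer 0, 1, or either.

0

s2 = a ∧ s1 must be 1, so both a = 1 and s1 = 1.
s1 = ¬s0 must be 1, so s0 = 0.
s0 = b ∨ c must be 0, so both b = 0 and c = 0.
Every assignment with s2 = 1 has c = 0; there are 1 such assignment(s).
  a=1, b=0, c=0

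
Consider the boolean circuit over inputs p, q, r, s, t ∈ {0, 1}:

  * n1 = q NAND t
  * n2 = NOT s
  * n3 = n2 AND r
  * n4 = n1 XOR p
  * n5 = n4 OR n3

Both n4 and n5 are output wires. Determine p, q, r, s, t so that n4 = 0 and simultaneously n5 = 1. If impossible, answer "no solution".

p=1, q=1, r=1, s=0, t=0

Check with p=1, q=1, r=1, s=0, t=0:
n1 = q NAND t = 1 NAND 0 = 1
n2 = NOT s = NOT 0 = 1
n3 = n2 AND r = 1 AND 1 = 1
n4 = n1 XOR p = 1 XOR 1 = 0
n5 = n4 OR n3 = 0 OR 1 = 1
So n4 = 0 and n5 = 1.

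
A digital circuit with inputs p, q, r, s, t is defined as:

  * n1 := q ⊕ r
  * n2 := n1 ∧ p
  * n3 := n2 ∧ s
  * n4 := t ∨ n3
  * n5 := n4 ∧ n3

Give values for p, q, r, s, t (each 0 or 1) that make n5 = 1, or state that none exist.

p=1, q=0, r=1, s=1, t=0

n5 = n4 ∧ n3 must be 1, so both n4 = 1 and n3 = 1.
n4 = t ∨ n3 must be 1, so at least one of t, n3 is 1.
Check with p=1, q=0, r=1, s=1, t=0:
n1 = q ⊕ r = 0 ⊕ 1 = 1
n2 = n1 ∧ p = 1 ∧ 1 = 1
n3 = n2 ∧ s = 1 ∧ 1 = 1
n4 = t ∨ n3 = 0 ∨ 1 = 1
n5 = n4 ∧ n3 = 1 ∧ 1 = 1
So n5 = 1 as required.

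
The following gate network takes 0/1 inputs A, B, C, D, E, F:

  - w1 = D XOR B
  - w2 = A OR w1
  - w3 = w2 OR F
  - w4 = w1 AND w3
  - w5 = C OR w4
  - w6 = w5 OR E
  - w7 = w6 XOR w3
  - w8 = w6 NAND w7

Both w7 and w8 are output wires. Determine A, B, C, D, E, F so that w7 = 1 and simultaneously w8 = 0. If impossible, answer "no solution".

A=0, B=1, C=1, D=1, E=0, F=0

Check with A=0, B=1, C=1, D=1, E=0, F=0:
w1 = D XOR B = 1 XOR 1 = 0
w2 = A OR w1 = 0 OR 0 = 0
w3 = w2 OR F = 0 OR 0 = 0
w4 = w1 AND w3 = 0 AND 0 = 0
w5 = C OR w4 = 1 OR 0 = 1
w6 = w5 OR E = 1 OR 0 = 1
w7 = w6 XOR w3 = 1 XOR 0 = 1
w8 = w6 NAND w7 = 1 NAND 1 = 0
So w7 = 1 and w8 = 0.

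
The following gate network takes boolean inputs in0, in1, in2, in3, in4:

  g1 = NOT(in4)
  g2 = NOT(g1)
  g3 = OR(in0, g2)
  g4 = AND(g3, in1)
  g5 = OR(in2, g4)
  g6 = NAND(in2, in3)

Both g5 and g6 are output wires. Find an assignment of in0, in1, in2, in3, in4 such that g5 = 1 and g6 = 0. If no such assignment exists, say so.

in0=1 in1=1 in2=1 in3=1 in4=0

Check with in0=1 in1=1 in2=1 in3=1 in4=0:
g1 = NOT(in4) = NOT 0 = 1
g2 = NOT(g1) = NOT 1 = 0
g3 = OR(in0, g2) = OR(1, 0) = 1
g4 = AND(g3, in1) = AND(1, 1) = 1
g5 = OR(in2, g4) = OR(1, 1) = 1
g6 = NAND(in2, in3) = NAND(1, 1) = 0
So g5 = 1 and g6 = 0.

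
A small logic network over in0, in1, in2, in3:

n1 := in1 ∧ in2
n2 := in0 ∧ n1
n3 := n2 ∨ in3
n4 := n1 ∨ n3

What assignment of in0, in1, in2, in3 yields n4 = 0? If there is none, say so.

in0=0 in1=0 in2=1 in3=0

n4 = n1 ∨ n3 must be 0, so both n1 = 0 and n3 = 0.
Check with in0=0 in1=0 in2=1 in3=0:
n1 = in1 ∧ in2 = 0 ∧ 1 = 0
n2 = in0 ∧ n1 = 0 ∧ 0 = 0
n3 = n2 ∨ in3 = 0 ∨ 0 = 0
n4 = n1 ∨ n3 = 0 ∨ 0 = 0
So n4 = 0 as required.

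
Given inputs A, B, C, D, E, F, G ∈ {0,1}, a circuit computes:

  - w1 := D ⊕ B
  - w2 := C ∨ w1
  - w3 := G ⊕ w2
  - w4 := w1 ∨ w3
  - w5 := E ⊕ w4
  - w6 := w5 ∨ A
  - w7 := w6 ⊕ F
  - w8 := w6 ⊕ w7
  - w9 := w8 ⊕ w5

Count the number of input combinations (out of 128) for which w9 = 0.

w9 = w8 ⊕ w5 must be 0, so w8 and w5 are equal.
Enumerating the 128 input combinations, 64 give w9 = 0 and 64 give w9 = 1.

64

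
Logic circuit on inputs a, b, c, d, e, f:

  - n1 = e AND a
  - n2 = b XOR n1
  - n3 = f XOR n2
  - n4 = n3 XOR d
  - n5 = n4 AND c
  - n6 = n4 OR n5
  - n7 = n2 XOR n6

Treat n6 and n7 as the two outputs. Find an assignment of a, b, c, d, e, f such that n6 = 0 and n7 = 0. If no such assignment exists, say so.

Check with a=0, b=0, c=0, d=1, e=0, f=1:
n1 = e AND a = 0 AND 0 = 0
n2 = b XOR n1 = 0 XOR 0 = 0
n3 = f XOR n2 = 1 XOR 0 = 1
n4 = n3 XOR d = 1 XOR 1 = 0
n5 = n4 AND c = 0 AND 0 = 0
n6 = n4 OR n5 = 0 OR 0 = 0
n7 = n2 XOR n6 = 0 XOR 0 = 0
So n6 = 0 and n7 = 0.

a=0, b=0, c=0, d=1, e=0, f=1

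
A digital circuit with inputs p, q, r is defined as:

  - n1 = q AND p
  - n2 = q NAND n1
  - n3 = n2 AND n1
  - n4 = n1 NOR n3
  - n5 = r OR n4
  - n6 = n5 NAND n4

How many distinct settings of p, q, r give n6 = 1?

n6 = n5 NAND n4 must be 1, so at least one of n5, n4 is 0.
Enumerating the 8 input combinations, 2 give n6 = 1 and 6 give n6 = 0.

2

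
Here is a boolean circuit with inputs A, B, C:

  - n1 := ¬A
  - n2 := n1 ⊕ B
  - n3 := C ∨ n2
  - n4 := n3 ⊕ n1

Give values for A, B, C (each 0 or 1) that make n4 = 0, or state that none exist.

n4 = n3 ⊕ n1 must be 0, so n3 and n1 are equal.
Check with A=0, B=1, C=1:
n1 = ¬A = ¬0 = 1
n2 = n1 ⊕ B = 1 ⊕ 1 = 0
n3 = C ∨ n2 = 1 ∨ 0 = 1
n4 = n3 ⊕ n1 = 1 ⊕ 1 = 0
So n4 = 0 as required.

A=0, B=1, C=1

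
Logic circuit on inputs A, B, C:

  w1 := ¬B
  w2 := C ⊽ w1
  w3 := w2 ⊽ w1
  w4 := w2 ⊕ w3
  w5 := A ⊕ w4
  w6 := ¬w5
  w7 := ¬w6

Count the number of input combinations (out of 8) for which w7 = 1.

w7 = ¬w6 must be 1, so w6 = 0.
w6 = ¬w5 must be 0, so w5 = 1.
w5 = A ⊕ w4 must be 1, so A and w4 differ.
Satisfying assignments:
  A=0, B=1, C=0
  A=0, B=1, C=1
  A=1, B=0, C=0
  A=1, B=0, C=1

4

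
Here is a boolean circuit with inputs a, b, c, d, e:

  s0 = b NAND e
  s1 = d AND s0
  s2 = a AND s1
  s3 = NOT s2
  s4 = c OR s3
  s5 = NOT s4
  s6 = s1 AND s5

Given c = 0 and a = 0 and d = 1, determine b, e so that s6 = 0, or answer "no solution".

b=0 e=0

s6 = s1 AND s5 must be 0, so at least one of s1, s5 is 0.
Check with c = 0 and a = 0 and d = 1 and b=0, e=0:
s0 = b NAND e = 0 NAND 0 = 1
s1 = d AND s0 = 1 AND 1 = 1
s2 = a AND s1 = 0 AND 1 = 0
s3 = NOT s2 = NOT 0 = 1
s4 = c OR s3 = 0 OR 1 = 1
s5 = NOT s4 = NOT 1 = 0
s6 = s1 AND s5 = 1 AND 0 = 0
So s6 = 0.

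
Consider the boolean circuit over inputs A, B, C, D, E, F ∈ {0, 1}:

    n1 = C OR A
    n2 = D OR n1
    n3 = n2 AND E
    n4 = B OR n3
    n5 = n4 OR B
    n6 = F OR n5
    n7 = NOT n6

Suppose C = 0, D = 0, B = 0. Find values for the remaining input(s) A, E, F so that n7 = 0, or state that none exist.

A=1, E=1, F=0

Check with C = 0, D = 0, B = 0 and A=1, E=1, F=0:
n1 = C OR A = 0 OR 1 = 1
n2 = D OR n1 = 0 OR 1 = 1
n3 = n2 AND E = 1 AND 1 = 1
n4 = B OR n3 = 0 OR 1 = 1
n5 = n4 OR B = 1 OR 0 = 1
n6 = F OR n5 = 0 OR 1 = 1
n7 = NOT n6 = NOT 1 = 0
So n7 = 0.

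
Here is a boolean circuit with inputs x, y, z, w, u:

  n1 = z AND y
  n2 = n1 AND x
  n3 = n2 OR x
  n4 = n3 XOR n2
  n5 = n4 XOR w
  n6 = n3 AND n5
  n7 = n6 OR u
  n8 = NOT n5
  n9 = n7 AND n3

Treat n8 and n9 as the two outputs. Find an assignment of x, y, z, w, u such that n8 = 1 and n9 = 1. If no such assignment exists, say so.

Check with x=1, y=1, z=0, w=1, u=1:
n1 = z AND y = 0 AND 1 = 0
n2 = n1 AND x = 0 AND 1 = 0
n3 = n2 OR x = 0 OR 1 = 1
n4 = n3 XOR n2 = 1 XOR 0 = 1
n5 = n4 XOR w = 1 XOR 1 = 0
n6 = n3 AND n5 = 1 AND 0 = 0
n7 = n6 OR u = 0 OR 1 = 1
n8 = NOT n5 = NOT 0 = 1
n9 = n7 AND n3 = 1 AND 1 = 1
So n8 = 1 and n9 = 1.

x=1, y=1, z=0, w=1, u=1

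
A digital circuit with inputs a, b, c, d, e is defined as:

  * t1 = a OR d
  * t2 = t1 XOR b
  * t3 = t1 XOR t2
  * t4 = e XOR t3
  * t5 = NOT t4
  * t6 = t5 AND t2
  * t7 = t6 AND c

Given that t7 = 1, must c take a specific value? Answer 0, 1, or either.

1

t7 = t6 AND c must be 1, so both t6 = 1 and c = 1.
Every assignment with t7 = 1 has c = 1; there are 4 such assignment(s).
  a=0, b=0, c=1, d=1, e=0
  a=0, b=1, c=1, d=0, e=1
  a=1, b=0, c=1, d=0, e=0
  a=1, b=0, c=1, d=1, e=0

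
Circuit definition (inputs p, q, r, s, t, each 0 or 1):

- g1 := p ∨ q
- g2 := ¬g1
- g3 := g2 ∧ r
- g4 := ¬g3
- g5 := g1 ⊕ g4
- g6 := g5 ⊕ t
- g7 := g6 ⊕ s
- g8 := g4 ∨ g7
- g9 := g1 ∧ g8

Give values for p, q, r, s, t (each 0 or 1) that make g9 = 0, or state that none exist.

p=0, q=0, r=1, s=0, t=1

g9 = g1 ∧ g8 must be 0, so at least one of g1, g8 is 0.
Check with p=0, q=0, r=1, s=0, t=1:
g1 = p ∨ q = 0 ∨ 0 = 0
g2 = ¬g1 = ¬0 = 1
g3 = g2 ∧ r = 1 ∧ 1 = 1
g4 = ¬g3 = ¬1 = 0
g5 = g1 ⊕ g4 = 0 ⊕ 0 = 0
g6 = g5 ⊕ t = 0 ⊕ 1 = 1
g7 = g6 ⊕ s = 1 ⊕ 0 = 1
g8 = g4 ∨ g7 = 0 ∨ 1 = 1
g9 = g1 ∧ g8 = 0 ∧ 1 = 0
So g9 = 0 as required.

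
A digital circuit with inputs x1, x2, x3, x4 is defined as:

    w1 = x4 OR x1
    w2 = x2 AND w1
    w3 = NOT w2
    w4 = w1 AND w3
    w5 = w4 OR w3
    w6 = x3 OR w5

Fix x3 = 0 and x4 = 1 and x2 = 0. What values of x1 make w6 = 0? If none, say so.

no solution exists

With x3 = 0 and x4 = 1 and x2 = 0 fixed, none of the 2 settings of x1 give w6 = 0.
For example, with x1=0:
w1 = x4 OR x1 = 1 OR 0 = 1
w2 = x2 AND w1 = 0 AND 1 = 0
w3 = NOT w2 = NOT 0 = 1
w4 = w1 AND w3 = 1 AND 1 = 1
w5 = w4 OR w3 = 1 OR 1 = 1
w6 = x3 OR w5 = 0 OR 1 = 1
giving w6 = 1 ≠ 0.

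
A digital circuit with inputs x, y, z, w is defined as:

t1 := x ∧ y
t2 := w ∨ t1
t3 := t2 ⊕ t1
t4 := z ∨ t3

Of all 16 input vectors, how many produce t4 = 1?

t4 = z ∨ t3 must be 1, so at least one of z, t3 is 1.
Enumerating the 16 input combinations, 11 give t4 = 1 and 5 give t4 = 0.

11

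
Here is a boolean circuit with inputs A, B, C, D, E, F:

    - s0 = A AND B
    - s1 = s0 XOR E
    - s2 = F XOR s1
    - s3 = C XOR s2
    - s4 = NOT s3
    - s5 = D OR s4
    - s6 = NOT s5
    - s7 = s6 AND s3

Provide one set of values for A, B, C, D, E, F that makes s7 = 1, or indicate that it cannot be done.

A=1, B=1, C=1, D=0, E=0, F=1

Check with A=1, B=1, C=1, D=0, E=0, F=1:
s0 = A AND B = 1 AND 1 = 1
s1 = s0 XOR E = 1 XOR 0 = 1
s2 = F XOR s1 = 1 XOR 1 = 0
s3 = C XOR s2 = 1 XOR 0 = 1
s4 = NOT s3 = NOT 1 = 0
s5 = D OR s4 = 0 OR 0 = 0
s6 = NOT s5 = NOT 0 = 1
s7 = s6 AND s3 = 1 AND 1 = 1
So s7 = 1 as required.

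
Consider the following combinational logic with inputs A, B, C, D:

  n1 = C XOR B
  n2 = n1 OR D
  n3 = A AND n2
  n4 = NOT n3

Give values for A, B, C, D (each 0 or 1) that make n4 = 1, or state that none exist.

Check with A=0 B=1 C=1 D=0:
n1 = C XOR B = 1 XOR 1 = 0
n2 = n1 OR D = 0 OR 0 = 0
n3 = A AND n2 = 0 AND 0 = 0
n4 = NOT n3 = NOT 0 = 1
So n4 = 1 as required.

A=0 B=1 C=1 D=0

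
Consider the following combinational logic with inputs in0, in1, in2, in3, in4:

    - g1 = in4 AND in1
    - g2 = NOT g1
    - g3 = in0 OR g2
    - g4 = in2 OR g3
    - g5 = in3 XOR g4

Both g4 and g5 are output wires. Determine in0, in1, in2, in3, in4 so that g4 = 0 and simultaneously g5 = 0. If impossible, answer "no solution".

in0=0, in1=1, in2=0, in3=0, in4=1

Check with in0=0, in1=1, in2=0, in3=0, in4=1:
g1 = in4 AND in1 = 1 AND 1 = 1
g2 = NOT g1 = NOT 1 = 0
g3 = in0 OR g2 = 0 OR 0 = 0
g4 = in2 OR g3 = 0 OR 0 = 0
g5 = in3 XOR g4 = 0 XOR 0 = 0
So g4 = 0 and g5 = 0.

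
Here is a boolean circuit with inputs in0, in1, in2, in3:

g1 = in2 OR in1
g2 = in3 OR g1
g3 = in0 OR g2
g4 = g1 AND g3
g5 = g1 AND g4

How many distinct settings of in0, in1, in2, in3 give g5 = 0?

4

g5 = g1 AND g4 must be 0, so at least one of g1, g4 is 0.
Satisfying assignments:
  in0=0, in1=0, in2=0, in3=0
  in0=0, in1=0, in2=0, in3=1
  in0=1, in1=0, in2=0, in3=0
  in0=1, in1=0, in2=0, in3=1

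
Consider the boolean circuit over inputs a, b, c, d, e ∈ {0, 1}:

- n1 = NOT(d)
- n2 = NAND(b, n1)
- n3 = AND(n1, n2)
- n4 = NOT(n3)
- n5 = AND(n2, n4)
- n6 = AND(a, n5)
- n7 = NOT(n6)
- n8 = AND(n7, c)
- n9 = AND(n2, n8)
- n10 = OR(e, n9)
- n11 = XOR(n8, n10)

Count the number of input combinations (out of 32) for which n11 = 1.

n11 = XOR(n8, n10) must be 1, so n8 and n10 differ.
Enumerating the 32 input combinations, 12 give n11 = 1 and 20 give n11 = 0.

12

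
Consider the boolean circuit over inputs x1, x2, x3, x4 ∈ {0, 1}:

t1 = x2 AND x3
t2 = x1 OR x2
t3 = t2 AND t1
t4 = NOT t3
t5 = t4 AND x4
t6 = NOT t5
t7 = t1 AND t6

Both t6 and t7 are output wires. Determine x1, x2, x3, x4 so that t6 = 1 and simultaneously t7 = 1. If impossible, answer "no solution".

x1=0 x2=1 x3=1 x4=0

Check with x1=0 x2=1 x3=1 x4=0:
t1 = x2 AND x3 = 1 AND 1 = 1
t2 = x1 OR x2 = 0 OR 1 = 1
t3 = t2 AND t1 = 1 AND 1 = 1
t4 = NOT t3 = NOT 1 = 0
t5 = t4 AND x4 = 0 AND 0 = 0
t6 = NOT t5 = NOT 0 = 1
t7 = t1 AND t6 = 1 AND 1 = 1
So t6 = 1 and t7 = 1.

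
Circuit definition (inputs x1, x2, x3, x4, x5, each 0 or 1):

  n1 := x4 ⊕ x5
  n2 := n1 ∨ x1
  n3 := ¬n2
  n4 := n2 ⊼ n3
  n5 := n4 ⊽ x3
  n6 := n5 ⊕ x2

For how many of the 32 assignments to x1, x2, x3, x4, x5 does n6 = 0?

n6 = n5 ⊕ x2 must be 0, so n5 and x2 are equal.
Enumerating the 32 input combinations, 16 give n6 = 0 and 16 give n6 = 1.

16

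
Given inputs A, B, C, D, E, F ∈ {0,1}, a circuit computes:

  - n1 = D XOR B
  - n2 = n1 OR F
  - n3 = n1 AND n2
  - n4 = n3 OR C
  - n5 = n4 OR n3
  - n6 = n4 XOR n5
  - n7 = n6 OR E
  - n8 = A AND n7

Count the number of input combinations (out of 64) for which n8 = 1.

16

n8 = A AND n7 must be 1, so both A = 1 and n7 = 1.
n7 = n6 OR E must be 1, so at least one of n6, E is 1.
Enumerating the 64 input combinations, 16 give n8 = 1 and 48 give n8 = 0.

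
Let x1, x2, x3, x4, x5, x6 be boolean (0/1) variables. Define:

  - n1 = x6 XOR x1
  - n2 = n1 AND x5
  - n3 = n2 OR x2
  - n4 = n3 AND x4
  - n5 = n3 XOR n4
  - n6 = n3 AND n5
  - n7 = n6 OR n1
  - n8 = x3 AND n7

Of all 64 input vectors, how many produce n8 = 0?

n8 = x3 AND n7 must be 0, so at least one of x3, n7 is 0.
Enumerating the 64 input combinations, 44 give n8 = 0 and 20 give n8 = 1.

44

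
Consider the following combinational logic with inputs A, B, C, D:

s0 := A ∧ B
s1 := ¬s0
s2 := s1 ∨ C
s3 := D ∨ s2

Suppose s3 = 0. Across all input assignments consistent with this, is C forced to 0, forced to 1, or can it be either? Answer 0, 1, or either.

0

s3 = D ∨ s2 must be 0, so both D = 0 and s2 = 0.
s2 = s1 ∨ C must be 0, so both s1 = 0 and C = 0.
s1 = ¬s0 must be 0, so s0 = 1.
Every assignment with s3 = 0 has C = 0; there are 1 such assignment(s).
  A=1, B=1, C=0, D=0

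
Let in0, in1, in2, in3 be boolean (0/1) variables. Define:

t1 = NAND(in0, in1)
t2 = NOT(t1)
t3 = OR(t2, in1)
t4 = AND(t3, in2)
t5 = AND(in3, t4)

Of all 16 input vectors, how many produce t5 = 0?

14

t5 = AND(in3, t4) must be 0, so at least one of in3, t4 is 0.
Enumerating the 16 input combinations, 14 give t5 = 0 and 2 give t5 = 1.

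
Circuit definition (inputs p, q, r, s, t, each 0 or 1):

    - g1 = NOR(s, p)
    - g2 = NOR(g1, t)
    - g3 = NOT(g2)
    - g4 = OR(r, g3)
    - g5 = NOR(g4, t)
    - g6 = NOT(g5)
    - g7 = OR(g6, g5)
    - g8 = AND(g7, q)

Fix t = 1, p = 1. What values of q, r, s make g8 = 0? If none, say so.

q=0, r=0, s=1

g8 = AND(g7, q) must be 0, so at least one of g7, q is 0.
Check with t = 1, p = 1 and q=0, r=0, s=1:
g1 = NOR(s, p) = NOR(1, 1) = 0
g2 = NOR(g1, t) = NOR(0, 1) = 0
g3 = NOT(g2) = NOT 0 = 1
g4 = OR(r, g3) = OR(0, 1) = 1
g5 = NOR(g4, t) = NOR(1, 1) = 0
g6 = NOT(g5) = NOT 0 = 1
g7 = OR(g6, g5) = OR(1, 0) = 1
g8 = AND(g7, q) = AND(1, 0) = 0
So g8 = 0.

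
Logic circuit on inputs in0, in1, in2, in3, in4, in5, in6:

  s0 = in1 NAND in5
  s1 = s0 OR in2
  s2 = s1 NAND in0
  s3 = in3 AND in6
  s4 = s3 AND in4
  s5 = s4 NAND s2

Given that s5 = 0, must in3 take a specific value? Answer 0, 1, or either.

1

s5 = s4 NAND s2 must be 0, so both s4 = 1 and s2 = 1.
Every assignment with s5 = 0 has in3 = 1; there are 9 such assignment(s).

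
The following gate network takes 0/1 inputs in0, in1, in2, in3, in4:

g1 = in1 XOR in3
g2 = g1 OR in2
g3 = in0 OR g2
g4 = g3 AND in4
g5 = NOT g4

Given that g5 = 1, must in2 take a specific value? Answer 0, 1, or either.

either

Both values of in2 occur among assignments with g5 = 1:
  in2=0: in0=0, in1=0, in2=0, in3=0, in4=0
  in2=1: in0=0, in1=0, in2=1, in3=0, in4=0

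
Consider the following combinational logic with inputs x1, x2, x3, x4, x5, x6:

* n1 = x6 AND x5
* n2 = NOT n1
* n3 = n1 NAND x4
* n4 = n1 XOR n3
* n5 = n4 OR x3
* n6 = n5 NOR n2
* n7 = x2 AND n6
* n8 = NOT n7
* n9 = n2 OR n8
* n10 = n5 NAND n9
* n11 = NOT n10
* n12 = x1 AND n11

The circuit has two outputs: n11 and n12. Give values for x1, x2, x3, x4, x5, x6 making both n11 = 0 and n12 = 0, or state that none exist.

x1=0, x2=0, x3=0, x4=0, x5=1, x6=1

Check with x1=0, x2=0, x3=0, x4=0, x5=1, x6=1:
n1 = x6 AND x5 = 1 AND 1 = 1
n2 = NOT n1 = NOT 1 = 0
n3 = n1 NAND x4 = 1 NAND 0 = 1
n4 = n1 XOR n3 = 1 XOR 1 = 0
n5 = n4 OR x3 = 0 OR 0 = 0
n6 = n5 NOR n2 = 0 NOR 0 = 1
n7 = x2 AND n6 = 0 AND 1 = 0
n8 = NOT n7 = NOT 0 = 1
n9 = n2 OR n8 = 0 OR 1 = 1
n10 = n5 NAND n9 = 0 NAND 1 = 1
n11 = NOT n10 = NOT 1 = 0
n12 = x1 AND n11 = 0 AND 0 = 0
So n11 = 0 and n12 = 0.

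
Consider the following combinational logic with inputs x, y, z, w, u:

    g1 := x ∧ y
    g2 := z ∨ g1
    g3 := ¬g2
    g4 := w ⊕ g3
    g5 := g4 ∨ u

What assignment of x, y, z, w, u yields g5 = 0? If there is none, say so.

x=1 y=0 z=1 w=0 u=0

g5 = g4 ∨ u must be 0, so both g4 = 0 and u = 0.
g4 = w ⊕ g3 must be 0, so w and g3 are equal.
Check with x=1 y=0 z=1 w=0 u=0:
g1 = x ∧ y = 1 ∧ 0 = 0
g2 = z ∨ g1 = 1 ∨ 0 = 1
g3 = ¬g2 = ¬1 = 0
g4 = w ⊕ g3 = 0 ⊕ 0 = 0
g5 = g4 ∨ u = 0 ∨ 0 = 0
So g5 = 0 as required.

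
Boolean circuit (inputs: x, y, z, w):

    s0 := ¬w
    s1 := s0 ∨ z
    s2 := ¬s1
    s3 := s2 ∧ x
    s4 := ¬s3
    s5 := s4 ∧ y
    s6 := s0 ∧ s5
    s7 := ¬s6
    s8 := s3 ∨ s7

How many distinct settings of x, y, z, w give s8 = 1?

12

s8 = s3 ∨ s7 must be 1, so at least one of s3, s7 is 1.
Enumerating the 16 input combinations, 12 give s8 = 1 and 4 give s8 = 0.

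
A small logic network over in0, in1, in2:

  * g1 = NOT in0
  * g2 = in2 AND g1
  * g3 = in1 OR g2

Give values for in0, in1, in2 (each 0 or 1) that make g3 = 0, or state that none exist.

g3 = in1 OR g2 must be 0, so both in1 = 0 and g2 = 0.
g2 = in2 AND g1 must be 0, so at least one of in2, g1 is 0.
Check with in0=1, in1=0, in2=1:
g1 = NOT in0 = NOT 1 = 0
g2 = in2 AND g1 = 1 AND 0 = 0
g3 = in1 OR g2 = 0 OR 0 = 0
So g3 = 0 as required.

in0=1, in1=0, in2=1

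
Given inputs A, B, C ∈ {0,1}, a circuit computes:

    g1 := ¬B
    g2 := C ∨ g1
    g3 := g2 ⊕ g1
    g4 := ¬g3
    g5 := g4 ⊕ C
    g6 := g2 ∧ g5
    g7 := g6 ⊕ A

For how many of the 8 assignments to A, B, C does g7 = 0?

4

g7 = g6 ⊕ A must be 0, so g6 and A are equal.
Satisfying assignments:
  A=0, B=0, C=1
  A=0, B=1, C=0
  A=1, B=0, C=0
  A=1, B=1, C=1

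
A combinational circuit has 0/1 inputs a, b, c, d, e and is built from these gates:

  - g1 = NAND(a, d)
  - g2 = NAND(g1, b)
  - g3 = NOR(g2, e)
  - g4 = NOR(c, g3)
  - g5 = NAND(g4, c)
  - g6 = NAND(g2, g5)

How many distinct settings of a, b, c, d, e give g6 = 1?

12

g6 = NAND(g2, g5) must be 1, so at least one of g2, g5 is 0.
Enumerating the 32 input combinations, 12 give g6 = 1 and 20 give g6 = 0.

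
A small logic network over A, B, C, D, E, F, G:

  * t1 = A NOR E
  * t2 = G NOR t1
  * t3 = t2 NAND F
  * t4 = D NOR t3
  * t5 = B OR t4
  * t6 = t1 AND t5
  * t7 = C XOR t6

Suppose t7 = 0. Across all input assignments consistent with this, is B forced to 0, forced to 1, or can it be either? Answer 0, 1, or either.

either

Both values of B occur among assignments with t7 = 0:
  B=0: A=0, B=0, C=0, D=0, E=0, F=0, G=0
  B=1: A=0, B=1, C=0, D=0, E=1, F=0, G=0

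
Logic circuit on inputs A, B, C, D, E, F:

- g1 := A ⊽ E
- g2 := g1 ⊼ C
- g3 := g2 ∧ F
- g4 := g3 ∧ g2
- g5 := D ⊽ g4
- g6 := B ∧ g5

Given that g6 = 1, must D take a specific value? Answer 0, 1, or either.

g6 = B ∧ g5 must be 1, so both B = 1 and g5 = 1.
g5 = D ⊽ g4 must be 1, so both D = 0 and g4 = 0.
g4 = g3 ∧ g2 must be 0, so at least one of g3, g2 is 0.
Every assignment with g6 = 1 has D = 0; there are 9 such assignment(s).

0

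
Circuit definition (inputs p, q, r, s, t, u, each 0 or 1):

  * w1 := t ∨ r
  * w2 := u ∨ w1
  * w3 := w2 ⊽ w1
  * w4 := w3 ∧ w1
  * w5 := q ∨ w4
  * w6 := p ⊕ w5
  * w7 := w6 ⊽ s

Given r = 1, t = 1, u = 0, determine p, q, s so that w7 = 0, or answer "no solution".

w7 = w6 ⊽ s must be 0, so at least one of w6, s is 1.
Check with r = 1, t = 1, u = 0 and p=1, q=1, s=1:
w1 = t ∨ r = 1 ∨ 1 = 1
w2 = u ∨ w1 = 0 ∨ 1 = 1
w3 = w2 ⊽ w1 = 1 ⊽ 1 = 0
w4 = w3 ∧ w1 = 0 ∧ 1 = 0
w5 = q ∨ w4 = 1 ∨ 0 = 1
w6 = p ⊕ w5 = 1 ⊕ 1 = 0
w7 = w6 ⊽ s = 0 ⊽ 1 = 0
So w7 = 0.

p=1 q=1 s=1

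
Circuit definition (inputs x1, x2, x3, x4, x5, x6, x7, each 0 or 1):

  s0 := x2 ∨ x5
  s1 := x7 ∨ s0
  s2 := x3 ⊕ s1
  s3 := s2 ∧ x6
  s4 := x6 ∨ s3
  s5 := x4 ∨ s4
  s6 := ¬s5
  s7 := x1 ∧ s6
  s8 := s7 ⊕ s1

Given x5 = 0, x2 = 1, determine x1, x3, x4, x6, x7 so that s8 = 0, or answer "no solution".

s8 = s7 ⊕ s1 must be 0, so s7 and s1 are equal.
Check with x5 = 0, x2 = 1 and x1=1, x3=1, x4=0, x6=0, x7=0:
s0 = x2 ∨ x5 = 1 ∨ 0 = 1
s1 = x7 ∨ s0 = 0 ∨ 1 = 1
s2 = x3 ⊕ s1 = 1 ⊕ 1 = 0
s3 = s2 ∧ x6 = 0 ∧ 0 = 0
s4 = x6 ∨ s3 = 0 ∨ 0 = 0
s5 = x4 ∨ s4 = 0 ∨ 0 = 0
s6 = ¬s5 = ¬0 = 1
s7 = x1 ∧ s6 = 1 ∧ 1 = 1
s8 = s7 ⊕ s1 = 1 ⊕ 1 = 0
So s8 = 0.

x1=1, x3=1, x4=0, x6=0, x7=0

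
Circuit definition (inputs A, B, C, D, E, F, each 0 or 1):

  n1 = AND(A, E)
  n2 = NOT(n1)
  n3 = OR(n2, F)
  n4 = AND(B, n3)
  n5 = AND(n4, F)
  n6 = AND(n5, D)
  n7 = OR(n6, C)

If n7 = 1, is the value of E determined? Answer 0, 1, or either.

either

Both values of E occur among assignments with n7 = 1:
  E=0: A=0, B=0, C=1, D=0, E=0, F=0
  E=1: A=0, B=0, C=1, D=0, E=1, F=0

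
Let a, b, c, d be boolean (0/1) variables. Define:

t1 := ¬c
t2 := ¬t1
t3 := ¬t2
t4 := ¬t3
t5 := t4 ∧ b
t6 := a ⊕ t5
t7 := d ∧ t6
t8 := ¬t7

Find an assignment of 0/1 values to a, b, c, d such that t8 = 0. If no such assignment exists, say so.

Check with a=1, b=1, c=0, d=1:
t1 = ¬c = ¬0 = 1
t2 = ¬t1 = ¬1 = 0
t3 = ¬t2 = ¬0 = 1
t4 = ¬t3 = ¬1 = 0
t5 = t4 ∧ b = 0 ∧ 1 = 0
t6 = a ⊕ t5 = 1 ⊕ 0 = 1
t7 = d ∧ t6 = 1 ∧ 1 = 1
t8 = ¬t7 = ¬1 = 0
So t8 = 0 as required.

a=1, b=1, c=0, d=1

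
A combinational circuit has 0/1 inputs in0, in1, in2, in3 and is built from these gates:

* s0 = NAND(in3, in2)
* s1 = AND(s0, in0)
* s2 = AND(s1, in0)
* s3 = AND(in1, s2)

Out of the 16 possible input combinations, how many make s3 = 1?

3

s3 = AND(in1, s2) must be 1, so both in1 = 1 and s2 = 1.
Satisfying assignments:
  in0=1, in1=1, in2=0, in3=0
  in0=1, in1=1, in2=0, in3=1
  in0=1, in1=1, in2=1, in3=0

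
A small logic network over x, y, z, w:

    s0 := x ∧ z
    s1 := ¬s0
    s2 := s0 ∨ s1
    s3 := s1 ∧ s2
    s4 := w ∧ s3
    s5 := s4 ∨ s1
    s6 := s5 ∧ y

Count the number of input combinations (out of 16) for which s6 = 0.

10

s6 = s5 ∧ y must be 0, so at least one of s5, y is 0.
Enumerating the 16 input combinations, 10 give s6 = 0 and 6 give s6 = 1.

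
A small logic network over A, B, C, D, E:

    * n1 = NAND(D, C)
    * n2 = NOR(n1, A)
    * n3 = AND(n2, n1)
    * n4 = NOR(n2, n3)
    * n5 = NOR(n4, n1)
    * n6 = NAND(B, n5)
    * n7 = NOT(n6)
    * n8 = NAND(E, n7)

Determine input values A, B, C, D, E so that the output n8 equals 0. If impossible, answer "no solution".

A=0 B=1 C=1 D=1 E=1

n8 = NAND(E, n7) must be 0, so both E = 1 and n7 = 1.
n7 = NOT(n6) must be 1, so n6 = 0.
n6 = NAND(B, n5) must be 0, so both B = 1 and n5 = 1.
Check with A=0 B=1 C=1 D=1 E=1:
n1 = NAND(D, C) = NAND(1, 1) = 0
n2 = NOR(n1, A) = NOR(0, 0) = 1
n3 = AND(n2, n1) = AND(1, 0) = 0
n4 = NOR(n2, n3) = NOR(1, 0) = 0
n5 = NOR(n4, n1) = NOR(0, 0) = 1
n6 = NAND(B, n5) = NAND(1, 1) = 0
n7 = NOT(n6) = NOT 0 = 1
n8 = NAND(E, n7) = NAND(1, 1) = 0
So n8 = 0 as required.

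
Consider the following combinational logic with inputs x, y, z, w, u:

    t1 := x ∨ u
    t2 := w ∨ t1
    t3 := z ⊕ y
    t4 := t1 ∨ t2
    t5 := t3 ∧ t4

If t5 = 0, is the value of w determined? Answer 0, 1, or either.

either

Both values of w occur among assignments with t5 = 0:
  w=0: x=0, y=0, z=0, w=0, u=0
  w=1: x=0, y=0, z=0, w=1, u=0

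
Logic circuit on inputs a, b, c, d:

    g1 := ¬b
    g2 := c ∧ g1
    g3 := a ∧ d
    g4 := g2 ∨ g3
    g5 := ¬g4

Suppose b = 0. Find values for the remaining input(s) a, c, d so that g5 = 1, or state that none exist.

a=0, c=0, d=0

Check with b = 0 and a=0, c=0, d=0:
g1 = ¬b = ¬0 = 1
g2 = c ∧ g1 = 0 ∧ 1 = 0
g3 = a ∧ d = 0 ∧ 0 = 0
g4 = g2 ∨ g3 = 0 ∨ 0 = 0
g5 = ¬g4 = ¬0 = 1
So g5 = 1.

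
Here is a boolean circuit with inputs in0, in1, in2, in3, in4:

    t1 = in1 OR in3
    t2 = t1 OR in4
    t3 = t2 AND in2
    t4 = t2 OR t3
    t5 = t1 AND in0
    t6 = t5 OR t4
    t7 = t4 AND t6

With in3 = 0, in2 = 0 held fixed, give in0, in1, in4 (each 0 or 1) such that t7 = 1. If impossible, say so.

in0=0, in1=1, in4=0

Check with in3 = 0, in2 = 0 and in0=0, in1=1, in4=0:
t1 = in1 OR in3 = 1 OR 0 = 1
t2 = t1 OR in4 = 1 OR 0 = 1
t3 = t2 AND in2 = 1 AND 0 = 0
t4 = t2 OR t3 = 1 OR 0 = 1
t5 = t1 AND in0 = 1 AND 0 = 0
t6 = t5 OR t4 = 0 OR 1 = 1
t7 = t4 AND t6 = 1 AND 1 = 1
So t7 = 1.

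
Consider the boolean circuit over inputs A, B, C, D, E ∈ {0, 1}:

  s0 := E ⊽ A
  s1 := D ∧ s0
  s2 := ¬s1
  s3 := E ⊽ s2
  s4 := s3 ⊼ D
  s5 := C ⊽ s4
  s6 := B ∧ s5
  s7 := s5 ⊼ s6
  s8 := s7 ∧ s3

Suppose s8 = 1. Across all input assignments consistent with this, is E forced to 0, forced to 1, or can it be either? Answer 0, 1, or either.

s8 = s7 ∧ s3 must be 1, so both s7 = 1 and s3 = 1.
s7 = s5 ⊼ s6 must be 1, so at least one of s5, s6 is 0.
Every assignment with s8 = 1 has E = 0; there are 3 such assignment(s).
  A=0, B=0, C=0, D=1, E=0
  A=0, B=0, C=1, D=1, E=0
  A=0, B=1, C=1, D=1, E=0

0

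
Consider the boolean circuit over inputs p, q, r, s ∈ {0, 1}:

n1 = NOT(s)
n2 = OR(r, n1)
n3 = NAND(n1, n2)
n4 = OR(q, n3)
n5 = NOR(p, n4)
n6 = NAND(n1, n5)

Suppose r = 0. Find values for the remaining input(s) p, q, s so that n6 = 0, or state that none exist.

n6 = NAND(n1, n5) must be 0, so both n1 = 1 and n5 = 1.
Check with r = 0 and p=0, q=0, s=0:
n1 = NOT(s) = NOT 0 = 1
n2 = OR(r, n1) = OR(0, 1) = 1
n3 = NAND(n1, n2) = NAND(1, 1) = 0
n4 = OR(q, n3) = OR(0, 0) = 0
n5 = NOR(p, n4) = NOR(0, 0) = 1
n6 = NAND(n1, n5) = NAND(1, 1) = 0
So n6 = 0.

p=0, q=0, s=0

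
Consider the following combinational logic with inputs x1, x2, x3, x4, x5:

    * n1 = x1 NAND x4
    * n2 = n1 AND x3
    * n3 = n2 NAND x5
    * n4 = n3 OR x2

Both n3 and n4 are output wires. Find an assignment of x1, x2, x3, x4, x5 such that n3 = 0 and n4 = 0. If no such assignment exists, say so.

Check with x1=0 x2=0 x3=1 x4=1 x5=1:
n1 = x1 NAND x4 = 0 NAND 1 = 1
n2 = n1 AND x3 = 1 AND 1 = 1
n3 = n2 NAND x5 = 1 NAND 1 = 0
n4 = n3 OR x2 = 0 OR 0 = 0
So n3 = 0 and n4 = 0.

x1=0 x2=0 x3=1 x4=1 x5=1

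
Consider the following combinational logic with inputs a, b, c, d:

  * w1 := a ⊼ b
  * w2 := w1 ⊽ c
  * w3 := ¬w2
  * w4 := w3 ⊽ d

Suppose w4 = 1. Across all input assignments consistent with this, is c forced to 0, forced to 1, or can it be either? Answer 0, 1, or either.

w4 = w3 ⊽ d must be 1, so both w3 = 0 and d = 0.
w3 = ¬w2 must be 0, so w2 = 1.
Every assignment with w4 = 1 has c = 0; there are 1 such assignment(s).
  a=1, b=1, c=0, d=0

0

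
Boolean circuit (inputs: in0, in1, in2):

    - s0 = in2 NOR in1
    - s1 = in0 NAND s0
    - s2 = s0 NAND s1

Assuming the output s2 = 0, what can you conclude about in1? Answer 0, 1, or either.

s2 = s0 NAND s1 must be 0, so both s0 = 1 and s1 = 1.
s0 = in2 NOR in1 must be 1, so both in2 = 0 and in1 = 0.
s1 = in0 NAND s0 must be 1, so at least one of in0, s0 is 0.
Every assignment with s2 = 0 has in1 = 0; there are 1 such assignment(s).
  in0=0, in1=0, in2=0

0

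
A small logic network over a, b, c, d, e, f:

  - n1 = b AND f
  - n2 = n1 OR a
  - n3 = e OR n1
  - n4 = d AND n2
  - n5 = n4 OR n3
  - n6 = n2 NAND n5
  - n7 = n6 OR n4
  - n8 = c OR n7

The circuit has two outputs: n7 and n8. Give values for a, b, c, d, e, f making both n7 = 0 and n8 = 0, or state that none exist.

a=1, b=1, c=0, d=0, e=1, f=1

Check with a=1, b=1, c=0, d=0, e=1, f=1:
n1 = b AND f = 1 AND 1 = 1
n2 = n1 OR a = 1 OR 1 = 1
n3 = e OR n1 = 1 OR 1 = 1
n4 = d AND n2 = 0 AND 1 = 0
n5 = n4 OR n3 = 0 OR 1 = 1
n6 = n2 NAND n5 = 1 NAND 1 = 0
n7 = n6 OR n4 = 0 OR 0 = 0
n8 = c OR n7 = 0 OR 0 = 0
So n7 = 0 and n8 = 0.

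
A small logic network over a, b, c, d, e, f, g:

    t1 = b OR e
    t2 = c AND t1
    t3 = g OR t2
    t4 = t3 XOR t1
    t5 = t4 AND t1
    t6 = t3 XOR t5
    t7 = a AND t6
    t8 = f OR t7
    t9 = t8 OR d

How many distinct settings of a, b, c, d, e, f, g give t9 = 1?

110

t9 = t8 OR d must be 1, so at least one of t8, d is 1.
Enumerating the 128 input combinations, 110 give t9 = 1 and 18 give t9 = 0.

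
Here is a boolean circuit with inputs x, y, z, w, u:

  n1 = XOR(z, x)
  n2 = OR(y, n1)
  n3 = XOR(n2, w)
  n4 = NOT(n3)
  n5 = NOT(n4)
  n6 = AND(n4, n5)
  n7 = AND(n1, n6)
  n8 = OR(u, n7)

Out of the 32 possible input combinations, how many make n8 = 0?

16

n8 = OR(u, n7) must be 0, so both u = 0 and n7 = 0.
Enumerating the 32 input combinations, 16 give n8 = 0 and 16 give n8 = 1.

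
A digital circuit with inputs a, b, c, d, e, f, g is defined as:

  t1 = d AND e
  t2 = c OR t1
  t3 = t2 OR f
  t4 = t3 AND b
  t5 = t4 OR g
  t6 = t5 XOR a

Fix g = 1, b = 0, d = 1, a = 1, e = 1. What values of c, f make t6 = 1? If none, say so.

no solution exists

With g = 1, b = 0, d = 1, a = 1, e = 1 fixed, none of the 4 settings of c, f give t6 = 1.
For example, with c=1, f=0:
t1 = d AND e = 1 AND 1 = 1
t2 = c OR t1 = 1 OR 1 = 1
t3 = t2 OR f = 1 OR 0 = 1
t4 = t3 AND b = 1 AND 0 = 0
t5 = t4 OR g = 0 OR 1 = 1
t6 = t5 XOR a = 1 XOR 1 = 0
giving t6 = 0 ≠ 1.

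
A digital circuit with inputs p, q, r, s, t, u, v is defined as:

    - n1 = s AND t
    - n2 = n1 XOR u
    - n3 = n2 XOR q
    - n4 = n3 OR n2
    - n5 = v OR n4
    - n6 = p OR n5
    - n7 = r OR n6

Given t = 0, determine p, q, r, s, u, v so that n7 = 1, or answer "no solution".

p=0, q=1, r=0, s=0, u=1, v=0

n7 = r OR n6 must be 1, so at least one of r, n6 is 1.
Check with t = 0 and p=0, q=1, r=0, s=0, u=1, v=0:
n1 = s AND t = 0 AND 0 = 0
n2 = n1 XOR u = 0 XOR 1 = 1
n3 = n2 XOR q = 1 XOR 1 = 0
n4 = n3 OR n2 = 0 OR 1 = 1
n5 = v OR n4 = 0 OR 1 = 1
n6 = p OR n5 = 0 OR 1 = 1
n7 = r OR n6 = 0 OR 1 = 1
So n7 = 1.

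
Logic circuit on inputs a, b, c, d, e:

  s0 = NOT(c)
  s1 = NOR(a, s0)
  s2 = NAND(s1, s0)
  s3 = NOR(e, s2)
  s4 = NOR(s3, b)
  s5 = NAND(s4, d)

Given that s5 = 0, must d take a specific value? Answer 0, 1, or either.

1

s5 = NAND(s4, d) must be 0, so both s4 = 1 and d = 1.
Every assignment with s5 = 0 has d = 1; there are 8 such assignment(s).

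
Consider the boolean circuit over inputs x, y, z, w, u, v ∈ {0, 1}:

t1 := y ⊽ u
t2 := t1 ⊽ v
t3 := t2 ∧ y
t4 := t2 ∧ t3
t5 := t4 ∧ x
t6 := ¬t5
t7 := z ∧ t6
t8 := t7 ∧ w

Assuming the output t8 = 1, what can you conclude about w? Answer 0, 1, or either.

1

t8 = t7 ∧ w must be 1, so both t7 = 1 and w = 1.
t7 = z ∧ t6 must be 1, so both z = 1 and t6 = 1.
Every assignment with t8 = 1 has w = 1; there are 14 such assignment(s).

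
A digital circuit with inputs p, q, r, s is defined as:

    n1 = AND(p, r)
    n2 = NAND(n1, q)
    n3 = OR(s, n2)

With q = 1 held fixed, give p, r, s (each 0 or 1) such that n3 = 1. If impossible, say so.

p=1 r=0 s=1

n3 = OR(s, n2) must be 1, so at least one of s, n2 is 1.
Check with q = 1 and p=1, r=0, s=1:
n1 = AND(p, r) = AND(1, 0) = 0
n2 = NAND(n1, q) = NAND(0, 1) = 1
n3 = OR(s, n2) = OR(1, 1) = 1
So n3 = 1.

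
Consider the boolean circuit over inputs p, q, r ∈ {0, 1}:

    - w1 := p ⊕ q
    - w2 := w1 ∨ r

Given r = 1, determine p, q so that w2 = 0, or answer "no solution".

no solution exists

With r = 1 fixed, none of the 4 settings of p, q give w2 = 0.
For example, with p=0, q=0:
w1 = p ⊕ q = 0 ⊕ 0 = 0
w2 = w1 ∨ r = 0 ∨ 1 = 1
giving w2 = 1 ≠ 0.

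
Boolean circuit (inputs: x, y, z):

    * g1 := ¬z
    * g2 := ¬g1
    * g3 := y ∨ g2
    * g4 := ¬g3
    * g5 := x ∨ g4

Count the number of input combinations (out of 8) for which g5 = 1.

5

g5 = x ∨ g4 must be 1, so at least one of x, g4 is 1.
Satisfying assignments:
  x=0, y=0, z=0
  x=1, y=0, z=0
  x=1, y=0, z=1
  x=1, y=1, z=0
  x=1, y=1, z=1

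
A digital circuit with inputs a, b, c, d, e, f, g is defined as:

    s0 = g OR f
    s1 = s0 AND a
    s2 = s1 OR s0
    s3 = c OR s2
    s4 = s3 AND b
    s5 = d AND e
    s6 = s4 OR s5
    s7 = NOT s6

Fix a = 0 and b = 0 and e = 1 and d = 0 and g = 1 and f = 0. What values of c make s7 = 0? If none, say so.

With a = 0 and b = 0 and e = 1 and d = 0 and g = 1 and f = 0 fixed, none of the 2 settings of c give s7 = 0.
For example, with c=1:
s0 = g OR f = 1 OR 0 = 1
s1 = s0 AND a = 1 AND 0 = 0
s2 = s1 OR s0 = 0 OR 1 = 1
s3 = c OR s2 = 1 OR 1 = 1
s4 = s3 AND b = 1 AND 0 = 0
s5 = d AND e = 0 AND 1 = 0
s6 = s4 OR s5 = 0 OR 0 = 0
s7 = NOT s6 = NOT 0 = 1
giving s7 = 1 ≠ 0.

no solution exists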